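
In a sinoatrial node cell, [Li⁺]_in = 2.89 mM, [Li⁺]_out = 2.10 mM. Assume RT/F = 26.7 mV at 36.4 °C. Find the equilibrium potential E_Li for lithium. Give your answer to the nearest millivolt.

E = (26.7/z) · ln([Li⁺]_out/[Li⁺]_in) with z = +1.
= (26.7/1) · ln(2.10/2.89) = 26.70 · ln(0.7266)
= 26.70 · (-0.3193) = -8.53 mV

-9 mV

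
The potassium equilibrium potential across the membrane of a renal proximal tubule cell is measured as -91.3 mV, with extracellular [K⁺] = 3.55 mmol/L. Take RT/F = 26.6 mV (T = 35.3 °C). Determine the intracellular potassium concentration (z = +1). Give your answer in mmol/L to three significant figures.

110 mmol/L

Nernst: E = (26.6/1) · ln([out]/[in]), so ln([out]/[in]) = -91.3 × 1 / 26.6 = -3.4323.
[out]/[in] = e^(-3.4323) = 0.03231.
[in] = 3.55 / 0.03231 = 109.9 mmol/L.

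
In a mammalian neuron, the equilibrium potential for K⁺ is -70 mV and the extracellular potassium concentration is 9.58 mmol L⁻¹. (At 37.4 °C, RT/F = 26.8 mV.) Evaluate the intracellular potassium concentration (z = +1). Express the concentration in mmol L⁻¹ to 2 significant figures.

130 mmol L⁻¹

Nernst: E = (26.8/1) · ln([out]/[in]), so ln([out]/[in]) = -70.0 × 1 / 26.8 = -2.6119.
[out]/[in] = e^(-2.6119) = 0.07339.
[in] = 9.58 / 0.07339 = 130.5 mmol L⁻¹.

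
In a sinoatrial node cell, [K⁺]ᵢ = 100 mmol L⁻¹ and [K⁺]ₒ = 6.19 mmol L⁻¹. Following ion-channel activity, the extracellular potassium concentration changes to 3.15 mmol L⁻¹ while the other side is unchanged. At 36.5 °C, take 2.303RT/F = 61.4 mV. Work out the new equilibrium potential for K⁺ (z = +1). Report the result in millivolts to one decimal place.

After the shift: [K⁺]_out = 3.15, [K⁺]_in = 100 mmol L⁻¹.
E_new = (61.4/1)·log₁₀(3.15/100) = 61.40 · (-1.5017) = -92.20 mV

-92.2 mV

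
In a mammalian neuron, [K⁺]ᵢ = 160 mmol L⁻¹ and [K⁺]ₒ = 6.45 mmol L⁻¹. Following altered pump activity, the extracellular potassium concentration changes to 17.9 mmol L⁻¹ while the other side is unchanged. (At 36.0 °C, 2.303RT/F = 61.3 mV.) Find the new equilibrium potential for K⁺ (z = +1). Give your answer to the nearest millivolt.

-58 mV

After the shift: [K⁺]_out = 17.9, [K⁺]_in = 160 mmol L⁻¹.
E_new = (61.3/1)·log₁₀(17.9/160) = 61.30 · (-0.9513) = -58.31 mV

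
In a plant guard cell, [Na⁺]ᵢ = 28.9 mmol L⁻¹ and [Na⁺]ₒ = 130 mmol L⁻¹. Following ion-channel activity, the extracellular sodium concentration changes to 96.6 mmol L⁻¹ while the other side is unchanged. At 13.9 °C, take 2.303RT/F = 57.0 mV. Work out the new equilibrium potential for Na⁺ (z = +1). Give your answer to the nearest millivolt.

30 mV

After the shift: [Na⁺]_out = 96.6, [Na⁺]_in = 28.9 mmol L⁻¹.
E_new = (57.0/1)·log₁₀(96.6/28.9) = 57.00 · (0.5241) = 29.87 mV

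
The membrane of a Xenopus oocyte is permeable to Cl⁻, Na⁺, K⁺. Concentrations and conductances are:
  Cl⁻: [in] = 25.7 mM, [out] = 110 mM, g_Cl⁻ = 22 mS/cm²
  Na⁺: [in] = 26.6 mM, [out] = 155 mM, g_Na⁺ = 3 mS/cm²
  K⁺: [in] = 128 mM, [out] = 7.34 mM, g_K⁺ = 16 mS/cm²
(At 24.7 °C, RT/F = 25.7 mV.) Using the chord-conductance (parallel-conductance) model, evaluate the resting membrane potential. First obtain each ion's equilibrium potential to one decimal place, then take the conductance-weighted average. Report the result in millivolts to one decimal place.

-45.4 mV

E_Cl⁻ = (25.7/-1)·ln(110/25.7) = -37.4 mV
E_Na⁺ = (25.7/1)·ln(155/26.6) = 45.3 mV
E_K⁺ = (25.7/1)·ln(7.34/128) = -73.5 mV
Vm = (Σ gᵢEᵢ)/(Σ gᵢ) = (22·-37.4 + 3·45.3 + 16·-73.5) / (22 + 3 + 16)
= -1862.90 / 41 = -45.44 mV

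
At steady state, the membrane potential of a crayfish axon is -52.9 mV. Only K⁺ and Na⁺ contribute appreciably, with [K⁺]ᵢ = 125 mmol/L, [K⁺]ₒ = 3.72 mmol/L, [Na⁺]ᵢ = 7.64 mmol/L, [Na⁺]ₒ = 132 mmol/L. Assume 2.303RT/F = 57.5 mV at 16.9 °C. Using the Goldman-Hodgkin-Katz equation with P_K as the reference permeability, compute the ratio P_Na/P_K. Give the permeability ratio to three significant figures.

Let α = P_Na/P_K. GHK: Vm = 57.5·log₁₀[(Kₒ + α·Naₒ)/(Kᵢ + α·Naᵢ)].
10^(Vm/57.5) = 10^(-52.9/57.5) = 0.12023
So 0.12023·(Kᵢ + α·Naᵢ) = Kₒ + α·Naₒ → α = (0.12023·125.0 − 3.72) / (132.0 − 0.12023·7.64)
α = (15.03 − 3.72) / (132.0 − 0.9185) = 11.31/131.1 = 0.08627

0.0863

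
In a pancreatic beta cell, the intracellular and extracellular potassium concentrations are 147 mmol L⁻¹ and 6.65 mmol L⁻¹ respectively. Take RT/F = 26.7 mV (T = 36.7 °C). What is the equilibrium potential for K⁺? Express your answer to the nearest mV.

-83 mV

E = (26.7/z) · ln([K⁺]_out/[K⁺]_in) with z = +1.
= (26.7/1) · ln(6.65/147) = 26.70 · ln(0.04524)
= 26.70 · (-3.0958) = -82.66 mV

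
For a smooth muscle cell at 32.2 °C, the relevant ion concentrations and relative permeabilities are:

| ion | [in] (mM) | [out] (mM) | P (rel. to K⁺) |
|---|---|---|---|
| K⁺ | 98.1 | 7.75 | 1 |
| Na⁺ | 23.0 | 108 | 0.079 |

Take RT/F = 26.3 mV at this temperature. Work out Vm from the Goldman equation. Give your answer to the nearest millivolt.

Vm = 26.3 · ln[(Σ P·[cation]ₒ + Σ P·[anion]ᵢ) / (Σ P·[cation]ᵢ + Σ P·[anion]ₒ)]
Numerator = 1×7.75 + 0.079×108 = 16.28
Denominator = 1×98.1 + 0.079×23.0 = 99.92
Vm = 26.3 · ln(0.16296) = 26.3 × (-1.8143) = -47.72 mV

-48 mV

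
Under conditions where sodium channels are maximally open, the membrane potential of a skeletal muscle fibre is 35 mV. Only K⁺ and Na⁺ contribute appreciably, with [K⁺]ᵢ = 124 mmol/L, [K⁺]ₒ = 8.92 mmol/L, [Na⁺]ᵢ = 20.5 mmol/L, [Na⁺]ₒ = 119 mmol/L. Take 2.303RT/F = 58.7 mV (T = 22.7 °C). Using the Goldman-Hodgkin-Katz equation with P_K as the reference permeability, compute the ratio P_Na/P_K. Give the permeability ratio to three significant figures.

12.6

Let α = P_Na/P_K. GHK: Vm = 58.7·log₁₀[(Kₒ + α·Naₒ)/(Kᵢ + α·Naᵢ)].
10^(Vm/58.7) = 10^(35.0/58.7) = 3.9469
So 3.9469·(Kᵢ + α·Naᵢ) = Kₒ + α·Naₒ → α = (3.9469·124.0 − 8.92) / (119.0 − 3.9469·20.5)
α = (489.4 − 8.92) / (119.0 − 80.91) = 480.5/38.09 = 12.61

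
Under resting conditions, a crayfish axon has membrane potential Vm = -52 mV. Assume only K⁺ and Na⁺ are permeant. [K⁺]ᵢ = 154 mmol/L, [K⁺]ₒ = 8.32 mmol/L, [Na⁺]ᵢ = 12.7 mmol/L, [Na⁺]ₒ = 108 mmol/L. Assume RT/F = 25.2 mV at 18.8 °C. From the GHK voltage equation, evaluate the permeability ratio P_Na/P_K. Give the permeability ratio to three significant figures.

Let α = P_Na/P_K. GHK: Vm = 25.2·ln[(Kₒ + α·Naₒ)/(Kᵢ + α·Naᵢ)].
e^(Vm/25.2) = e^(-52.0/25.2) = 0.12701
So 0.12701·(Kᵢ + α·Naᵢ) = Kₒ + α·Naₒ → α = (0.12701·154.0 − 8.32) / (108.0 − 0.12701·12.7)
α = (19.56 − 8.32) / (108.0 − 1.613) = 11.24/106.4 = 0.1056

0.106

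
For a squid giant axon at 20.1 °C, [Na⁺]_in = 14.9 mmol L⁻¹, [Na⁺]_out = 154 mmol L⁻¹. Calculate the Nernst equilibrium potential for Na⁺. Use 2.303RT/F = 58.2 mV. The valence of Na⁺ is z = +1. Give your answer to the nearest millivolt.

59 mV

E = (58.2/z) · log₁₀([Na⁺]_out/[Na⁺]_in) with z = +1.
= (58.2/1) · log₁₀(154/14.9) = 58.20 · log₁₀(10.34)
= 58.20 · (1.0143) = 59.03 mV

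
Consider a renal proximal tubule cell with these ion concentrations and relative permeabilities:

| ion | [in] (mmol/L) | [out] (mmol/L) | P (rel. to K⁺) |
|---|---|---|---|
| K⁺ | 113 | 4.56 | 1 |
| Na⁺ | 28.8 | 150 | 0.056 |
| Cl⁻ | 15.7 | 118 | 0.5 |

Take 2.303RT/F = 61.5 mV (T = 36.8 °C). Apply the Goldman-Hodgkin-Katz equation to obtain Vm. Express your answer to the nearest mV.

Vm = 61.5 · log₁₀[(Σ P·[cation]ₒ + Σ P·[anion]ᵢ) / (Σ P·[cation]ᵢ + Σ P·[anion]ₒ)]
Numerator = 1×4.56 + 0.056×150 + 0.5×15.7 = 20.81
Denominator = 1×113 + 0.056×28.8 + 0.5×118 = 173.6
Vm = 61.5 · log₁₀(0.11986) = 61.5 × (-0.9213) = -56.66 mV

-57 mV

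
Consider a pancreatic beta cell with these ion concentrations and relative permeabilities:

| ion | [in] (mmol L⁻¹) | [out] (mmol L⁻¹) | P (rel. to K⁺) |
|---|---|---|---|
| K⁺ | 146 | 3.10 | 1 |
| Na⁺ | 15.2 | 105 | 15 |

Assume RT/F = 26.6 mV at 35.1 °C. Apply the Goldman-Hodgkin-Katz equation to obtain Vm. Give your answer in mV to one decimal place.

38.3 mV

Vm = 26.6 · ln[(Σ P·[cation]ₒ + Σ P·[anion]ᵢ) / (Σ P·[cation]ᵢ + Σ P·[anion]ₒ)]
Numerator = 1×3.10 + 15×105 = 1578
Denominator = 1×146 + 15×15.2 = 374
Vm = 26.6 · ln(4.2195) = 26.6 × (1.4397) = 38.30 mV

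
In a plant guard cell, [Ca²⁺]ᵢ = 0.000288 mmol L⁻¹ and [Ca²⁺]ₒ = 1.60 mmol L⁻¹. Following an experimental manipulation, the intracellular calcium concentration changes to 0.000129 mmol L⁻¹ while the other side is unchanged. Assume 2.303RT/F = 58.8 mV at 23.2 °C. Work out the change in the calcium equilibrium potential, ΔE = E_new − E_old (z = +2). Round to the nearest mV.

10 mV

E_old = (58.8/2)·log₁₀(1.60/0.000288) = 110.09 mV
E_new = (58.8/2)·log₁₀(1.60/0.000129) = 120.35 mV
ΔE = 120.35 − (110.09) = 10.25 mV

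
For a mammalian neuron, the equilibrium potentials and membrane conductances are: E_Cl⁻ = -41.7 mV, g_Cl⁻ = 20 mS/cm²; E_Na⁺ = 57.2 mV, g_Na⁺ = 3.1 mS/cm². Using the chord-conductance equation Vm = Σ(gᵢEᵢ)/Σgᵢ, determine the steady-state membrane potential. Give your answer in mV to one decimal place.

Σ gᵢEᵢ = 20·(-41.7) + 3.1·(57.2) = -656.68
Σ gᵢ = 20 + 3.1 = 23.1
Vm = -656.68 / 23.1 = -28.43 mV

-28.4 mV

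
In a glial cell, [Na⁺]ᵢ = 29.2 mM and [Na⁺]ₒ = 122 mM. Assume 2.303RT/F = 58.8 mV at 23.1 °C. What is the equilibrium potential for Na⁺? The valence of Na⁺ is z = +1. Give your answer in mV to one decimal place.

36.5 mV

E = (58.8/z) · log₁₀([Na⁺]_out/[Na⁺]_in) with z = +1.
= (58.8/1) · log₁₀(122/29.2) = 58.80 · log₁₀(4.178)
= 58.80 · (0.6210) = 36.51 mV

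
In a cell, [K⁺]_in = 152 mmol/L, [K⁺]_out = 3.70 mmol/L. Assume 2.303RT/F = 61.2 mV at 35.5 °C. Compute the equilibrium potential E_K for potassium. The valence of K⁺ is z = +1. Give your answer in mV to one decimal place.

-98.8 mV

E = (61.2/z) · log₁₀([K⁺]_out/[K⁺]_in) with z = +1.
= (61.2/1) · log₁₀(3.70/152) = 61.20 · log₁₀(0.02434)
= 61.20 · (-1.6136) = -98.75 mV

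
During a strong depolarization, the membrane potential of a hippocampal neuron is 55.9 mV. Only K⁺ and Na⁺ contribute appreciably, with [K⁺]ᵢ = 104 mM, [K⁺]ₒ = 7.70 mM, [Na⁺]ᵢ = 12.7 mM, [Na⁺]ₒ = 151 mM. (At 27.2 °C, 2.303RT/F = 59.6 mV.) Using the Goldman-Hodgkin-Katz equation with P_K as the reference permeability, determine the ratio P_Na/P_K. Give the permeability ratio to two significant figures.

22

Let α = P_Na/P_K. GHK: Vm = 59.6·log₁₀[(Kₒ + α·Naₒ)/(Kᵢ + α·Naᵢ)].
10^(Vm/59.6) = 10^(55.9/59.6) = 8.668
So 8.668·(Kᵢ + α·Naᵢ) = Kₒ + α·Naₒ → α = (8.668·104.0 − 7.7) / (151.0 − 8.668·12.7)
α = (901.5 − 7.7) / (151.0 − 110.1) = 893.8/40.92 = 21.84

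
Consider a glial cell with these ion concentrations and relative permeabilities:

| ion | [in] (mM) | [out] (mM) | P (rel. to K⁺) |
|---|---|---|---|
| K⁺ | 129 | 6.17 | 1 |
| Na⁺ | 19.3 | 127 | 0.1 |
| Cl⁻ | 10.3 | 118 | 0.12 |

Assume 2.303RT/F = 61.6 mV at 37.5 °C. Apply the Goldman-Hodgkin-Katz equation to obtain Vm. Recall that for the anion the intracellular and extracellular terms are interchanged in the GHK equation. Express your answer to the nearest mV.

-53 mV

Vm = 61.6 · log₁₀[(Σ P·[cation]ₒ + Σ P·[anion]ᵢ) / (Σ P·[cation]ᵢ + Σ P·[anion]ₒ)]
Numerator = 1×6.17 + 0.1×127 + 0.12×10.3 = 20.11
Denominator = 1×129 + 0.1×19.3 + 0.12×118 = 145.1
Vm = 61.6 · log₁₀(0.13858) = 61.6 × (-0.8583) = -52.87 mV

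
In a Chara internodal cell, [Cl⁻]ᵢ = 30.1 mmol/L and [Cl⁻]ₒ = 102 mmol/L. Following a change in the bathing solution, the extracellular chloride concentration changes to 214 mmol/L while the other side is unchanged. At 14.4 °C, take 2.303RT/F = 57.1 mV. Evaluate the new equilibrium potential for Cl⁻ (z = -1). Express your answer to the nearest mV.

-49 mV

After the shift: [Cl⁻]_out = 214, [Cl⁻]_in = 30.1 mmol/L.
E_new = (57.1/-1)·log₁₀(214/30.1) = -57.10 · (0.8518) = -48.64 mV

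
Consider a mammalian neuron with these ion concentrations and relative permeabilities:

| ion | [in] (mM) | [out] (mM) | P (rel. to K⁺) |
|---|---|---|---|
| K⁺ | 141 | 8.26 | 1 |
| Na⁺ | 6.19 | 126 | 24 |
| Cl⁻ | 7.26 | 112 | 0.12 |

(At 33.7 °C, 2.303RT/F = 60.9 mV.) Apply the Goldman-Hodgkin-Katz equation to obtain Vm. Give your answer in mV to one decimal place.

60.9 mV

Vm = 60.9 · log₁₀[(Σ P·[cation]ₒ + Σ P·[anion]ᵢ) / (Σ P·[cation]ᵢ + Σ P·[anion]ₒ)]
Numerator = 1×8.26 + 24×126 + 0.12×7.26 = 3033
Denominator = 1×141 + 24×6.19 + 0.12×112 = 303
Vm = 60.9 · log₁₀(10.01) = 60.9 × (1.0004) = 60.93 mV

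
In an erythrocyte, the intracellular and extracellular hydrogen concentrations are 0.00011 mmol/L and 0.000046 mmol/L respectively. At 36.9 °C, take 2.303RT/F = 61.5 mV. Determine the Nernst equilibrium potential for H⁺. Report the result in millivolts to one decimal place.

E = (61.5/z) · log₁₀([H⁺]_out/[H⁺]_in) with z = +1.
= (61.5/1) · log₁₀(0.000046/0.00011) = 61.50 · log₁₀(0.4182)
= 61.50 · (-0.3786) = -23.29 mV

-23.3 mV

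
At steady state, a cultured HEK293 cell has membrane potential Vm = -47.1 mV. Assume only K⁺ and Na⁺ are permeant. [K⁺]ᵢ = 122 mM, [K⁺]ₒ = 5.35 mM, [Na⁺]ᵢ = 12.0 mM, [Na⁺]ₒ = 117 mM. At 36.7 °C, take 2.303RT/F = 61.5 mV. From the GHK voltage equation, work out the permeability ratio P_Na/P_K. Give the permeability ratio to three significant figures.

Let α = P_Na/P_K. GHK: Vm = 61.5·log₁₀[(Kₒ + α·Naₒ)/(Kᵢ + α·Naᵢ)].
10^(Vm/61.5) = 10^(-47.1/61.5) = 0.17145
So 0.17145·(Kᵢ + α·Naᵢ) = Kₒ + α·Naₒ → α = (0.17145·122.0 − 5.35) / (117.0 − 0.17145·12.0)
α = (20.92 − 5.35) / (117.0 − 2.057) = 15.57/114.9 = 0.1354

0.135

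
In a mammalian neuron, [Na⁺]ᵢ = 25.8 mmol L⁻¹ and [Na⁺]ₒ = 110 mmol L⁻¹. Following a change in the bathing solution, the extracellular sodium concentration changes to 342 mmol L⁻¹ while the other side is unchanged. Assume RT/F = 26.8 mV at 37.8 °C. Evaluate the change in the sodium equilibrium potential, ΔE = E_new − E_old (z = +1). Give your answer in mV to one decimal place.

E_old = (26.8/1)·ln(110/25.8) = 38.86 mV
E_new = (26.8/1)·ln(342/25.8) = 69.26 mV
ΔE = 69.26 − (38.86) = 30.40 mV

30.4 mV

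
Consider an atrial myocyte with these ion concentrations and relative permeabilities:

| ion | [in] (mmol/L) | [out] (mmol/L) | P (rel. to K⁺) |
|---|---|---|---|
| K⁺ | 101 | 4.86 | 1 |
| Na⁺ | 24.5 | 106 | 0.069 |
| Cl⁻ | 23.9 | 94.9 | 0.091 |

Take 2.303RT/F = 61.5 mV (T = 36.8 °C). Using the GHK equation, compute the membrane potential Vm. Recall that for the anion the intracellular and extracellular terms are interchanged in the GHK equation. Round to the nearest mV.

-55 mV

Vm = 61.5 · log₁₀[(Σ P·[cation]ₒ + Σ P·[anion]ᵢ) / (Σ P·[cation]ᵢ + Σ P·[anion]ₒ)]
Numerator = 1×4.86 + 0.069×106 + 0.091×23.9 = 14.35
Denominator = 1×101 + 0.069×24.5 + 0.091×94.9 = 111.3
Vm = 61.5 · log₁₀(0.12889) = 61.5 × (-0.8898) = -54.72 mV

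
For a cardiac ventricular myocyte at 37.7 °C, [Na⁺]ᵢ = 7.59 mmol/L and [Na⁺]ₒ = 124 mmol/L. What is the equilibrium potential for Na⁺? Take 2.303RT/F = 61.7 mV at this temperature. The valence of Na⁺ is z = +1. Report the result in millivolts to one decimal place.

74.9 mV

E = (61.7/z) · log₁₀([Na⁺]_out/[Na⁺]_in) with z = +1.
= (61.7/1) · log₁₀(124/7.59) = 61.70 · log₁₀(16.34)
= 61.70 · (1.2132) = 74.85 mV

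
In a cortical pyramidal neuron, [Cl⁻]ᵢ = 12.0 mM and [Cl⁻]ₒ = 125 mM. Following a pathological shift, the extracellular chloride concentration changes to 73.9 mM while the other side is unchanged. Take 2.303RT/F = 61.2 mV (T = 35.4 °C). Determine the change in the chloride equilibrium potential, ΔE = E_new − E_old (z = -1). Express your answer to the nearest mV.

14 mV

E_old = (61.2/-1)·log₁₀(125/12.0) = -62.29 mV
E_new = (61.2/-1)·log₁₀(73.9/12.0) = -48.32 mV
ΔE = -48.32 − (-62.29) = 13.97 mV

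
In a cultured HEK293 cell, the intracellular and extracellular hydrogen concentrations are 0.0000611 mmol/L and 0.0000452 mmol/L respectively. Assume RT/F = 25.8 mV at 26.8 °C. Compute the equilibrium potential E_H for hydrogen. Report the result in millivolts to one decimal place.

E = (25.8/z) · ln([H⁺]_out/[H⁺]_in) with z = +1.
= (25.8/1) · ln(0.0000452/0.0000611) = 25.80 · ln(0.7398)
= 25.80 · (-0.3014) = -7.78 mV

-7.8 mV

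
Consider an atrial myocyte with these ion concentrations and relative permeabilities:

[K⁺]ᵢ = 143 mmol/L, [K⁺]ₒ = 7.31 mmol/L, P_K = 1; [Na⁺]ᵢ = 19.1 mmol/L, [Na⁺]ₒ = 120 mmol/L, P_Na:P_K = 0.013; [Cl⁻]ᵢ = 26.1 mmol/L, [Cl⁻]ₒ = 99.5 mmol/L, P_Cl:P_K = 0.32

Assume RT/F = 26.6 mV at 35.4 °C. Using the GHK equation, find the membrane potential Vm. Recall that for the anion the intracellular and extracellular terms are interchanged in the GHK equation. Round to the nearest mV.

Vm = 26.6 · ln[(Σ P·[cation]ₒ + Σ P·[anion]ᵢ) / (Σ P·[cation]ᵢ + Σ P·[anion]ₒ)]
Numerator = 1×7.31 + 0.013×120 + 0.32×26.1 = 17.22
Denominator = 1×143 + 0.013×19.1 + 0.32×99.5 = 175.1
Vm = 26.6 · ln(0.098362) = 26.6 × (-2.3191) = -61.69 mV

-62 mV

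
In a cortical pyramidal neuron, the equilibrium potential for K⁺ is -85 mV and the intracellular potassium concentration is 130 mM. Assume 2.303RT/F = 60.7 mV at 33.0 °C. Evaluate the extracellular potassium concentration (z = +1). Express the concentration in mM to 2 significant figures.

Nernst: E = (60.7/1) · log₁₀([out]/[in]), so log₁₀([out]/[in]) = -85.0 × 1 / 60.7 = -1.4003.
[out]/[in] = 10^(-1.4003) = 0.03978.
[out] = 0.03978 × 130 = 5.171 mM.

5.2 mM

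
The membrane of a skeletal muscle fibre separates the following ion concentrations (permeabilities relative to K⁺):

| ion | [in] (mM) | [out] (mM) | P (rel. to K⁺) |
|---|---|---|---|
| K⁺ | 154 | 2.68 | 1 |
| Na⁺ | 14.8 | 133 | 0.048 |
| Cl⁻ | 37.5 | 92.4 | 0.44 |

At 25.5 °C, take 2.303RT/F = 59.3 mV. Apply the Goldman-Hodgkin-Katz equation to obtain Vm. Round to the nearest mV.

Vm = 59.3 · log₁₀[(Σ P·[cation]ₒ + Σ P·[anion]ᵢ) / (Σ P·[cation]ᵢ + Σ P·[anion]ₒ)]
Numerator = 1×2.68 + 0.048×133 + 0.44×37.5 = 25.56
Denominator = 1×154 + 0.048×14.8 + 0.44×92.4 = 195.4
Vm = 59.3 · log₁₀(0.13085) = 59.3 × (-0.8832) = -52.38 mV

-52 mV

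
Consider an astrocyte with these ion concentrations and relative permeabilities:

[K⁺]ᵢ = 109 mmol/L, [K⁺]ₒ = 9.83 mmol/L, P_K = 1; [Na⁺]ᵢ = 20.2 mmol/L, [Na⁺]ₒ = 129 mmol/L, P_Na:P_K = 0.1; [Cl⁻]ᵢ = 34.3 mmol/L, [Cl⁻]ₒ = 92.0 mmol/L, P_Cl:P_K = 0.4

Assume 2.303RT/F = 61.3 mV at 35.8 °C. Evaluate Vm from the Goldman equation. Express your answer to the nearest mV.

Vm = 61.3 · log₁₀[(Σ P·[cation]ₒ + Σ P·[anion]ᵢ) / (Σ P·[cation]ᵢ + Σ P·[anion]ₒ)]
Numerator = 1×9.83 + 0.1×129 + 0.4×34.3 = 36.45
Denominator = 1×109 + 0.1×20.2 + 0.4×92.0 = 147.8
Vm = 61.3 · log₁₀(0.24658) = 61.3 × (-0.6080) = -37.27 mV

-37 mV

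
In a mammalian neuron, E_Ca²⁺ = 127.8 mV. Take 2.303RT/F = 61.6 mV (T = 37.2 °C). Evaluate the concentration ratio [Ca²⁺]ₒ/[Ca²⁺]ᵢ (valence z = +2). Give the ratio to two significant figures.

log₁₀([out]/[in]) = E·z/(61.6) = 127.8 × 2 / 61.6 = 4.1494
[out]/[in] = 10^(4.1494) = 1.41e+04

14000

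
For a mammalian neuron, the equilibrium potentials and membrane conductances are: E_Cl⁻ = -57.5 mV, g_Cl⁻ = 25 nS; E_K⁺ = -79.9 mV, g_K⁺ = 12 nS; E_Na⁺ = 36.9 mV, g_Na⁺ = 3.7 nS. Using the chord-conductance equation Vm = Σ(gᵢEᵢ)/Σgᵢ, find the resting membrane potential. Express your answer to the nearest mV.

Σ gᵢEᵢ = 25·(-57.5) + 12·(-79.9) + 3.7·(36.9) = -2259.77
Σ gᵢ = 25 + 12 + 3.7 = 40.7
Vm = -2259.77 / 40.7 = -55.52 mV

-56 mV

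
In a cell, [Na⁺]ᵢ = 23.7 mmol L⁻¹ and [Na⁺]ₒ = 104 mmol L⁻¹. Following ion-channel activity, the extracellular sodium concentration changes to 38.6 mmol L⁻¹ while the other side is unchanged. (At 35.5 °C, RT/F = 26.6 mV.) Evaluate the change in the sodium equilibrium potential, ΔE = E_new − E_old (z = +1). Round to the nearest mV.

E_old = (26.6/1)·ln(104/23.7) = 39.34 mV
E_new = (26.6/1)·ln(38.6/23.7) = 12.97 mV
ΔE = 12.97 − (39.34) = -26.36 mV

-26 mV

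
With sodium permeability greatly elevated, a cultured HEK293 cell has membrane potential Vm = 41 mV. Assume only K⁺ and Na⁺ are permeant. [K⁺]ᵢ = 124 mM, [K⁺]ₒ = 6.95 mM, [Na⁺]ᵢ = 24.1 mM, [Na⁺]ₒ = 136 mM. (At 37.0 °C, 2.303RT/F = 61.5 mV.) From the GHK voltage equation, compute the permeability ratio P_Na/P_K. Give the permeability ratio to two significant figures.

Let α = P_Na/P_K. GHK: Vm = 61.5·log₁₀[(Kₒ + α·Naₒ)/(Kᵢ + α·Naᵢ)].
10^(Vm/61.5) = 10^(41.0/61.5) = 4.6416
So 4.6416·(Kᵢ + α·Naᵢ) = Kₒ + α·Naₒ → α = (4.6416·124.0 − 6.95) / (136.0 − 4.6416·24.1)
α = (575.6 − 6.95) / (136.0 − 111.9) = 568.6/24.14 = 23.56

24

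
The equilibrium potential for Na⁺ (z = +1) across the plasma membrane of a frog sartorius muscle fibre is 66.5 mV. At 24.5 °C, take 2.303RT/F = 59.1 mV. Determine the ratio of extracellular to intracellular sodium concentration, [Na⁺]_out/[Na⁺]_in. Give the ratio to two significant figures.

13

log₁₀([out]/[in]) = E·z/(59.1) = 66.5 × 1 / 59.1 = 1.1252
[out]/[in] = 10^(1.1252) = 13.34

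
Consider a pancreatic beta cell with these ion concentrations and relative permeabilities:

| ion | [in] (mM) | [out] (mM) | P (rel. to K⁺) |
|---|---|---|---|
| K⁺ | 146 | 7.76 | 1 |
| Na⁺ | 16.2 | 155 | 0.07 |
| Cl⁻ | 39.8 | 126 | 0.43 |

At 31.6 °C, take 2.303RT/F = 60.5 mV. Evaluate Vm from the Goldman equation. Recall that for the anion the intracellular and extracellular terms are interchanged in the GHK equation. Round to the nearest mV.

-45 mV

Vm = 60.5 · log₁₀[(Σ P·[cation]ₒ + Σ P·[anion]ᵢ) / (Σ P·[cation]ᵢ + Σ P·[anion]ₒ)]
Numerator = 1×7.76 + 0.07×155 + 0.43×39.8 = 35.72
Denominator = 1×146 + 0.07×16.2 + 0.43×126 = 201.3
Vm = 60.5 · log₁₀(0.17745) = 60.5 × (-0.7509) = -45.43 mV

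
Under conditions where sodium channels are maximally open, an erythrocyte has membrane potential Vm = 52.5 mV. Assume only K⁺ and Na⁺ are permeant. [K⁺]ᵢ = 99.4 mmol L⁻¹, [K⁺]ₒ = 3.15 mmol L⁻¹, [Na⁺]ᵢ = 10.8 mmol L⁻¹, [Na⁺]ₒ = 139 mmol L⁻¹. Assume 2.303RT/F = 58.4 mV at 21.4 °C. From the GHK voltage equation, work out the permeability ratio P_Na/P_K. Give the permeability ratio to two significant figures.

15

Let α = P_Na/P_K. GHK: Vm = 58.4·log₁₀[(Kₒ + α·Naₒ)/(Kᵢ + α·Naᵢ)].
10^(Vm/58.4) = 10^(52.5/58.4) = 7.9245
So 7.9245·(Kᵢ + α·Naᵢ) = Kₒ + α·Naₒ → α = (7.9245·99.4 − 3.15) / (139.0 − 7.9245·10.8)
α = (787.7 − 3.15) / (139.0 − 85.58) = 784.5/53.42 = 14.69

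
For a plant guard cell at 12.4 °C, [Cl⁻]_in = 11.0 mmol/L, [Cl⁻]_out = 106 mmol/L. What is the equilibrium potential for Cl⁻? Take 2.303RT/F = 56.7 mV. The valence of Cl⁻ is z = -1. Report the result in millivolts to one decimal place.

-55.8 mV

E = (56.7/z) · log₁₀([Cl⁻]_out/[Cl⁻]_in) with z = -1.
For an anion, dividing by z = -1 reverses the sign.
= (56.7/-1) · log₁₀(106/11.0) = -56.70 · log₁₀(9.636)
= -56.70 · (0.9839) = -55.79 mV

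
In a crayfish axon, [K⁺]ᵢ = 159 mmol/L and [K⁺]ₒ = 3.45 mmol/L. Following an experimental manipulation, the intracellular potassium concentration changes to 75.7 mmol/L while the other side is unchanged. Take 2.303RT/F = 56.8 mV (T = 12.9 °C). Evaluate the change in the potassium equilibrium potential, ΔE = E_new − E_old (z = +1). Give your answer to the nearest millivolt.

18 mV

E_old = (56.8/1)·log₁₀(3.45/159) = -94.49 mV
E_new = (56.8/1)·log₁₀(3.45/75.7) = -76.18 mV
ΔE = -76.18 − (-94.49) = 18.31 mV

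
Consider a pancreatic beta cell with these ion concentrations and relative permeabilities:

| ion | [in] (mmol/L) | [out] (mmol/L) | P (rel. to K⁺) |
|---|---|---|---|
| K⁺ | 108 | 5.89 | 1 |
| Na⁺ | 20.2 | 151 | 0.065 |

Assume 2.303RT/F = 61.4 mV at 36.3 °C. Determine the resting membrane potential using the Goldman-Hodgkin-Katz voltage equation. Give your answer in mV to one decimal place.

-51.7 mV

Vm = 61.4 · log₁₀[(Σ P·[cation]ₒ + Σ P·[anion]ᵢ) / (Σ P·[cation]ᵢ + Σ P·[anion]ₒ)]
Numerator = 1×5.89 + 0.065×151 = 15.7
Denominator = 1×108 + 0.065×20.2 = 109.3
Vm = 61.4 · log₁₀(0.14367) = 61.4 × (-0.8426) = -51.74 mV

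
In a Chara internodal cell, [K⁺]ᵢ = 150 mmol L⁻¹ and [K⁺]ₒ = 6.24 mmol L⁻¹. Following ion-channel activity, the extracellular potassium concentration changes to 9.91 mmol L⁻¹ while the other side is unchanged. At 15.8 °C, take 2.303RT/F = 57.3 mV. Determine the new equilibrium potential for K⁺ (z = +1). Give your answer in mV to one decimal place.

-67.6 mV

After the shift: [K⁺]_out = 9.91, [K⁺]_in = 150 mmol L⁻¹.
E_new = (57.3/1)·log₁₀(9.91/150) = 57.30 · (-1.1800) = -67.62 mV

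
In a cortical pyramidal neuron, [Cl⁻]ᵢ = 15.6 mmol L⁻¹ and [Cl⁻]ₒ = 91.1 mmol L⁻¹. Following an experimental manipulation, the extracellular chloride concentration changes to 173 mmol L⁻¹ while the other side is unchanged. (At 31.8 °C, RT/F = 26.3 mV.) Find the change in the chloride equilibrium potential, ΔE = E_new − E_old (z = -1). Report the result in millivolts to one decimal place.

-16.9 mV

E_old = (26.3/-1)·ln(91.1/15.6) = -46.41 mV
E_new = (26.3/-1)·ln(173/15.6) = -63.28 mV
ΔE = -63.28 − (-46.41) = -16.87 mV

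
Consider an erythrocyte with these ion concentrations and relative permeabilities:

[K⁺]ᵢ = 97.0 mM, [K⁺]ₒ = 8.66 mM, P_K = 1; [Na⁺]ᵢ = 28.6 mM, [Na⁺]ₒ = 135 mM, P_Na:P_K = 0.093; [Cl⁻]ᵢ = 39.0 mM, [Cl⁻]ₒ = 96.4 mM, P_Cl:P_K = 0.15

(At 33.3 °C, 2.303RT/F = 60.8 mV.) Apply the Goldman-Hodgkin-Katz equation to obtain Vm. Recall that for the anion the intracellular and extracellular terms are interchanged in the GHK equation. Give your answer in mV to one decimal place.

Vm = 60.8 · log₁₀[(Σ P·[cation]ₒ + Σ P·[anion]ᵢ) / (Σ P·[cation]ᵢ + Σ P·[anion]ₒ)]
Numerator = 1×8.66 + 0.093×135 + 0.15×39.0 = 27.06
Denominator = 1×97.0 + 0.093×28.6 + 0.15×96.4 = 114.1
Vm = 60.8 · log₁₀(0.23716) = 60.8 × (-0.6250) = -38.00 mV

-38.0 mV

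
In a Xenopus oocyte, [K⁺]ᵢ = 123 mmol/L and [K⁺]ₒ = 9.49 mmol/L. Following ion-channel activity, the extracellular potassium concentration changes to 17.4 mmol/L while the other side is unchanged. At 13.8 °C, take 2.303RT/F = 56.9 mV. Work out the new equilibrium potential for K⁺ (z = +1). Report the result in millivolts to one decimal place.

-48.3 mV

After the shift: [K⁺]_out = 17.4, [K⁺]_in = 123 mmol/L.
E_new = (56.9/1)·log₁₀(17.4/123) = 56.90 · (-0.8494) = -48.33 mV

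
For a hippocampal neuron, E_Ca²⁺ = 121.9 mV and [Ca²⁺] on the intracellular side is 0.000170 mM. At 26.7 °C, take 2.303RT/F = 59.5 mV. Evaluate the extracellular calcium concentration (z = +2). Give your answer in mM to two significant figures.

Nernst: E = (59.5/2) · log₁₀([out]/[in]), so log₁₀([out]/[in]) = 121.9 × 2 / 59.5 = 4.0975.
[out]/[in] = 10^(4.0975) = 1.252e+04.
[out] = 1.252e+04 × 0.000170 = 2.128 mM.

2.1 mM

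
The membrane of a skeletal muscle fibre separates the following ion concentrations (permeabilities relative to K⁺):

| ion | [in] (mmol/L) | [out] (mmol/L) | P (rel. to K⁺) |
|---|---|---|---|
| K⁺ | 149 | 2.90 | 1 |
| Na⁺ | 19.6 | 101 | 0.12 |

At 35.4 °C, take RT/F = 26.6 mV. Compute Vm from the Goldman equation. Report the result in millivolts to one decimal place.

Vm = 26.6 · ln[(Σ P·[cation]ₒ + Σ P·[anion]ᵢ) / (Σ P·[cation]ᵢ + Σ P·[anion]ₒ)]
Numerator = 1×2.90 + 0.12×101 = 15.02
Denominator = 1×149 + 0.12×19.6 = 151.4
Vm = 26.6 · ln(0.099239) = 26.6 × (-2.3102) = -61.45 mV

-61.5 mV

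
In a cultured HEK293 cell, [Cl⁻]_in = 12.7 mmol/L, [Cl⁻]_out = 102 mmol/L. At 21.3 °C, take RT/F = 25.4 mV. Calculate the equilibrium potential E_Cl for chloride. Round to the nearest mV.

E = (25.4/z) · ln([Cl⁻]_out/[Cl⁻]_in) with z = -1.
For an anion, dividing by z = -1 reverses the sign.
= (25.4/-1) · ln(102/12.7) = -25.40 · ln(8.031)
= -25.40 · (2.0834) = -52.92 mV

-53 mV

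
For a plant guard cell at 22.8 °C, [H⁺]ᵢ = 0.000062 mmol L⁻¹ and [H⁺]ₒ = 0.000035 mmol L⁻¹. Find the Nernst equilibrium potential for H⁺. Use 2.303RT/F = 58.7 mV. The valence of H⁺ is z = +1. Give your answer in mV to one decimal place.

E = (58.7/z) · log₁₀([H⁺]_out/[H⁺]_in) with z = +1.
= (58.7/1) · log₁₀(0.000035/0.000062) = 58.70 · log₁₀(0.5645)
= 58.70 · (-0.2483) = -14.58 mV

-14.6 mV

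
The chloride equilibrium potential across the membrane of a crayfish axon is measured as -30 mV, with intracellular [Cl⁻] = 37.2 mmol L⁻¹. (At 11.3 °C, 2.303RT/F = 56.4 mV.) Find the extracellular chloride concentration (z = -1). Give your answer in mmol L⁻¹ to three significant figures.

127 mmol L⁻¹

Nernst: E = (56.4/-1) · log₁₀([out]/[in]), so log₁₀([out]/[in]) = -30.0 × -1 / 56.4 = 0.5319.
[out]/[in] = 10^(0.5319) = 3.403.
[out] = 3.403 × 37.2 = 126.6 mmol L⁻¹.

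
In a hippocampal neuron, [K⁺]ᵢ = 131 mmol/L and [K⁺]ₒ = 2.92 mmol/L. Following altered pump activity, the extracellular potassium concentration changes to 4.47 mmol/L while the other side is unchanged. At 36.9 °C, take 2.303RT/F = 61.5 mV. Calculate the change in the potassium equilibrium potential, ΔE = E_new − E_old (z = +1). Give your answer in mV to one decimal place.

E_old = (61.5/1)·log₁₀(2.92/131) = -101.59 mV
E_new = (61.5/1)·log₁₀(4.47/131) = -90.22 mV
ΔE = -90.22 − (-101.59) = 11.37 mV

11.4 mV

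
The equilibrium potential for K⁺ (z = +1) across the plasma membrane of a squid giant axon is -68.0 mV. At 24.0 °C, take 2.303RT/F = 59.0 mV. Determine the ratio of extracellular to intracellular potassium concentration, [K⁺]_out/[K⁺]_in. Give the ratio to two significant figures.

log₁₀([out]/[in]) = E·z/(59.0) = -68.0 × 1 / 59.0 = -1.1525
[out]/[in] = 10^(-1.1525) = 0.07038

0.070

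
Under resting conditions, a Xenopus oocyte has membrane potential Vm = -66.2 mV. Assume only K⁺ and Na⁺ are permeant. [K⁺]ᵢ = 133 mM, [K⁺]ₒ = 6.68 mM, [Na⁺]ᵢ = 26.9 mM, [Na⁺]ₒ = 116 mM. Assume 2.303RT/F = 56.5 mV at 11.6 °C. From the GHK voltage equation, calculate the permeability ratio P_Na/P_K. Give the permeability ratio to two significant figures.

Let α = P_Na/P_K. GHK: Vm = 56.5·log₁₀[(Kₒ + α·Naₒ)/(Kᵢ + α·Naᵢ)].
10^(Vm/56.5) = 10^(-66.2/56.5) = 0.067347
So 0.067347·(Kᵢ + α·Naᵢ) = Kₒ + α·Naₒ → α = (0.067347·133.0 − 6.68) / (116.0 − 0.067347·26.9)
α = (8.957 − 6.68) / (116.0 − 1.812) = 2.277/114.2 = 0.01994

0.020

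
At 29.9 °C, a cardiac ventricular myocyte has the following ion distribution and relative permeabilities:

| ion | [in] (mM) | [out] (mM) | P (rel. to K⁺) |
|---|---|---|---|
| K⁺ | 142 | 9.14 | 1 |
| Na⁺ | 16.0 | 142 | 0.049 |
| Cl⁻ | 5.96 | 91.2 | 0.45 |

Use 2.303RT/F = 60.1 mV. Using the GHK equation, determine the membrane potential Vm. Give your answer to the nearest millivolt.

Vm = 60.1 · log₁₀[(Σ P·[cation]ₒ + Σ P·[anion]ᵢ) / (Σ P·[cation]ᵢ + Σ P·[anion]ₒ)]
Numerator = 1×9.14 + 0.049×142 + 0.45×5.96 = 18.78
Denominator = 1×142 + 0.049×16.0 + 0.45×91.2 = 183.8
Vm = 60.1 · log₁₀(0.10216) = 60.1 × (-0.9907) = -59.54 mV

-60 mV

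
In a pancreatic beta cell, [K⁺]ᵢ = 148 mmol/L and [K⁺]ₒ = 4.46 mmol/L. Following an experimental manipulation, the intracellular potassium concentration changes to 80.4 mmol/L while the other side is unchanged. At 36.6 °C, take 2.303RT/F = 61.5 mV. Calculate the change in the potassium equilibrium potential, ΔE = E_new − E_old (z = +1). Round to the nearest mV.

E_old = (61.5/1)·log₁₀(4.46/148) = -93.54 mV
E_new = (61.5/1)·log₁₀(4.46/80.4) = -77.24 mV
ΔE = -77.24 − (-93.54) = 16.30 mV

16 mV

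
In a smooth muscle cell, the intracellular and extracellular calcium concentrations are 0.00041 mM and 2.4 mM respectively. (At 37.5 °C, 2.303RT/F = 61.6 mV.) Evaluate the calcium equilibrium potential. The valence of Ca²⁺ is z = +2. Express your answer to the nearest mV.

E = (61.6/z) · log₁₀([Ca²⁺]_out/[Ca²⁺]_in) with z = +2.
= (61.6/2) · log₁₀(2.4/0.00041) = 30.80 · log₁₀(5854)
= 30.80 · (3.7674) = 116.04 mV

116 mV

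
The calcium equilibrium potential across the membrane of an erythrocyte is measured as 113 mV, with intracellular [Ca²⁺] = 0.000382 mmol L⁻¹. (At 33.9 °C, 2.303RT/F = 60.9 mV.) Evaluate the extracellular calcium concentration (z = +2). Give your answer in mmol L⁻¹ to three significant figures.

Nernst: E = (60.9/2) · log₁₀([out]/[in]), so log₁₀([out]/[in]) = 113.0 × 2 / 60.9 = 3.7110.
[out]/[in] = 10^(3.7110) = 5140.
[out] = 5140 × 0.000382 = 1.964 mmol L⁻¹.

1.96 mmol L⁻¹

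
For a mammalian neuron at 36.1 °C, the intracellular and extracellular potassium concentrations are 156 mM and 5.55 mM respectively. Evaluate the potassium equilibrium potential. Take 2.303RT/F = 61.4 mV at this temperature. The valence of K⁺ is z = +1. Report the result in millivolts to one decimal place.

-89.0 mV

E = (61.4/z) · log₁₀([K⁺]_out/[K⁺]_in) with z = +1.
= (61.4/1) · log₁₀(5.55/156) = 61.40 · log₁₀(0.03558)
= 61.40 · (-1.4488) = -88.96 mV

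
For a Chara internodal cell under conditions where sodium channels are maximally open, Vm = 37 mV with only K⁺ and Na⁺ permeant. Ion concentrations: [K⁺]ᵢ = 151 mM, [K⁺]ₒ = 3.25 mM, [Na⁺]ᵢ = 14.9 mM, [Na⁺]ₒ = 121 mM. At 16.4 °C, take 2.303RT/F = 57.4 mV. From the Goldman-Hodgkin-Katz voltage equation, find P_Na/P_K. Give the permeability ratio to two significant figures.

Let α = P_Na/P_K. GHK: Vm = 57.4·log₁₀[(Kₒ + α·Naₒ)/(Kᵢ + α·Naᵢ)].
10^(Vm/57.4) = 10^(37.0/57.4) = 4.4116
So 4.4116·(Kᵢ + α·Naᵢ) = Kₒ + α·Naₒ → α = (4.4116·151.0 − 3.25) / (121.0 − 4.4116·14.9)
α = (666.2 − 3.25) / (121.0 − 65.73) = 662.9/55.27 = 11.99

12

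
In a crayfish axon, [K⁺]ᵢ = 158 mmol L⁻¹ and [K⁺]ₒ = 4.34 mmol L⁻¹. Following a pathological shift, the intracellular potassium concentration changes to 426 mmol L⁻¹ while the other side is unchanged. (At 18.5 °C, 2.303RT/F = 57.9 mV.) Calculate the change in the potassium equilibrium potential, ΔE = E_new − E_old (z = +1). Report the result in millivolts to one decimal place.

E_old = (57.9/1)·log₁₀(4.34/158) = -90.39 mV
E_new = (57.9/1)·log₁₀(4.34/426) = -115.33 mV
ΔE = -115.33 − (-90.39) = -24.94 mV

-24.9 mV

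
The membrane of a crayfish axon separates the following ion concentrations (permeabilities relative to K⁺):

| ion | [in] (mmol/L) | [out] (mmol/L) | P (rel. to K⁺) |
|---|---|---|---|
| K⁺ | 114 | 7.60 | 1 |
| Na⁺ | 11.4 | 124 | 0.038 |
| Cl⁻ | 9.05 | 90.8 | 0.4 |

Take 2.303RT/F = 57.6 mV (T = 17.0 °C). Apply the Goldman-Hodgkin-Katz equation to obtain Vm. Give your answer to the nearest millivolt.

Vm = 57.6 · log₁₀[(Σ P·[cation]ₒ + Σ P·[anion]ᵢ) / (Σ P·[cation]ᵢ + Σ P·[anion]ₒ)]
Numerator = 1×7.60 + 0.038×124 + 0.4×9.05 = 15.93
Denominator = 1×114 + 0.038×11.4 + 0.4×90.8 = 150.8
Vm = 57.6 · log₁₀(0.10568) = 57.6 × (-0.9760) = -56.22 mV

-56 mV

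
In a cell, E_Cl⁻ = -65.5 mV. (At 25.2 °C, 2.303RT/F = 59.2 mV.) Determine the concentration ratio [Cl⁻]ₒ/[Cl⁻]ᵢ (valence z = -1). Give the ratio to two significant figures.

13

log₁₀([out]/[in]) = E·z/(59.2) = -65.5 × -1 / 59.2 = 1.1064
[out]/[in] = 10^(1.1064) = 12.78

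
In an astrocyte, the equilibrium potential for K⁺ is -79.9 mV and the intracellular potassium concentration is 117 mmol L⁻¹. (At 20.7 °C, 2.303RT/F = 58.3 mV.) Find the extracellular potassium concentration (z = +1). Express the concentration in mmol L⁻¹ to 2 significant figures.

5.0 mmol L⁻¹

Nernst: E = (58.3/1) · log₁₀([out]/[in]), so log₁₀([out]/[in]) = -79.9 × 1 / 58.3 = -1.3705.
[out]/[in] = 10^(-1.3705) = 0.04261.
[out] = 0.04261 × 117 = 4.985 mmol L⁻¹.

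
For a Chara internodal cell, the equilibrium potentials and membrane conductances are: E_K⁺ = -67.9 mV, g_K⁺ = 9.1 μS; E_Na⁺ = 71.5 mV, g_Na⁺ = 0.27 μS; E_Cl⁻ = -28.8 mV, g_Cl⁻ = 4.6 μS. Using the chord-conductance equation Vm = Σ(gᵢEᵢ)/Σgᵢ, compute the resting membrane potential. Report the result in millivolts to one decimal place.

-52.3 mV

Σ gᵢEᵢ = 9.1·(-67.9) + 0.27·(71.5) + 4.6·(-28.8) = -731.06
Σ gᵢ = 9.1 + 0.27 + 4.6 = 13.97
Vm = -731.06 / 13.97 = -52.33 mV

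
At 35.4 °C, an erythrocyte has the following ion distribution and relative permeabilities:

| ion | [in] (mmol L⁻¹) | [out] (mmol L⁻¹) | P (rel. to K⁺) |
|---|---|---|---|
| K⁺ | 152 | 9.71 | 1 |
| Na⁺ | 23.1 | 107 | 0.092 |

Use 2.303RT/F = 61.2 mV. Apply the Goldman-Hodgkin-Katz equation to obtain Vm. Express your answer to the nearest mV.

Vm = 61.2 · log₁₀[(Σ P·[cation]ₒ + Σ P·[anion]ᵢ) / (Σ P·[cation]ᵢ + Σ P·[anion]ₒ)]
Numerator = 1×9.71 + 0.092×107 = 19.55
Denominator = 1×152 + 0.092×23.1 = 154.1
Vm = 61.2 · log₁₀(0.12687) = 61.2 × (-0.8966) = -54.87 mV

-55 mV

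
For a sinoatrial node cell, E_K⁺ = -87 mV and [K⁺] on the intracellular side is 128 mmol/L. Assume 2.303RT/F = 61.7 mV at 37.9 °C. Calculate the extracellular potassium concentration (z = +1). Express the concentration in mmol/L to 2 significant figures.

Nernst: E = (61.7/1) · log₁₀([out]/[in]), so log₁₀([out]/[in]) = -87.0 × 1 / 61.7 = -1.4100.
[out]/[in] = 10^(-1.4100) = 0.0389.
[out] = 0.0389 × 128 = 4.979 mmol/L.

5.0 mmol/L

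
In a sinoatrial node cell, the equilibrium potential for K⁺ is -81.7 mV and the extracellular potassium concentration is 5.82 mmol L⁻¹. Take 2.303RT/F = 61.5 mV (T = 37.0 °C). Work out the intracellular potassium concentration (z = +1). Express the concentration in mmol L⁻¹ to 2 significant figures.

Nernst: E = (61.5/1) · log₁₀([out]/[in]), so log₁₀([out]/[in]) = -81.7 × 1 / 61.5 = -1.3285.
[out]/[in] = 10^(-1.3285) = 0.04694.
[in] = 5.82 / 0.04694 = 124 mmol L⁻¹.

120 mmol L⁻¹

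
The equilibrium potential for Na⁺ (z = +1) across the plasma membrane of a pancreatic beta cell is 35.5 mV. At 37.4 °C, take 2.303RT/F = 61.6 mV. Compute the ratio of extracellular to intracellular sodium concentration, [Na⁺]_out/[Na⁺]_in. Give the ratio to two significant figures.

log₁₀([out]/[in]) = E·z/(61.6) = 35.5 × 1 / 61.6 = 0.5763
[out]/[in] = 10^(0.5763) = 3.77

3.8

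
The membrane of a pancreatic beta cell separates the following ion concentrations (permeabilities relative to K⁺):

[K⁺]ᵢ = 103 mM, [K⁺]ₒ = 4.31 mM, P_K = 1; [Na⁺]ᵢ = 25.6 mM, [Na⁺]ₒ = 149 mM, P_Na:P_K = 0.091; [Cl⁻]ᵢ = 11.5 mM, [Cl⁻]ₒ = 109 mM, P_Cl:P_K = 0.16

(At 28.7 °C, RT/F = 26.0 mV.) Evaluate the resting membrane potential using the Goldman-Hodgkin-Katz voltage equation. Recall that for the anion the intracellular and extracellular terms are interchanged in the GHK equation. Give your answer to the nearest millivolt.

Vm = 26.0 · ln[(Σ P·[cation]ₒ + Σ P·[anion]ᵢ) / (Σ P·[cation]ᵢ + Σ P·[anion]ₒ)]
Numerator = 1×4.31 + 0.091×149 + 0.16×11.5 = 19.71
Denominator = 1×103 + 0.091×25.6 + 0.16×109 = 122.8
Vm = 26.0 · ln(0.16054) = 26.0 × (-1.8292) = -47.56 mV

-48 mV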